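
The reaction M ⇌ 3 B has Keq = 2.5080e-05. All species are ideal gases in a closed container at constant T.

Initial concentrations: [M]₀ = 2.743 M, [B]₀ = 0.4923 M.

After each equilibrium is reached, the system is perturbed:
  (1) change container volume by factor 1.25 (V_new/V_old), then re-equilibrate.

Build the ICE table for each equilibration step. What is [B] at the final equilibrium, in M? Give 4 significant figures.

[B]_eq = 0.03871 M

Q₀ = 0.0435 vs Keq = 2.5080e-05 ⇒ Q>K, reverse
Step 1:
                    M           B
  Initial       2.743      0.4923
  Change       0.1502     -0.4506
  Equil         2.893     0.04171
  solve Keq expr → x = -0.1502; check Q = 2.5080e-05
Then change container volume by factor 1.25 (V_new/V_old).
Step 2:
                    M           B
  Initial       2.315     0.03337
  Change    -0.001781    0.005342
  Equil         2.313     0.03871
  solve Keq expr → x = 0.001781; check Q = 2.5080e-05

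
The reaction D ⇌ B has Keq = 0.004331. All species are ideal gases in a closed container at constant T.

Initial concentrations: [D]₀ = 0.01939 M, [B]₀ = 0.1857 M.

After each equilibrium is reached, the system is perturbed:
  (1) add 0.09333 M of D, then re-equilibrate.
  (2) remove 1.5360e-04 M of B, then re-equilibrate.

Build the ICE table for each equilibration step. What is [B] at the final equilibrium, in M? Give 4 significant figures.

[B]_eq = 0.001286 M

Q₀ = 9.577 vs Keq = 0.004331 ⇒ Q>K, reverse
Step 1:
                   D          B
  I          0.01939     0.1857
  C           0.1848    -0.1848
  E           0.2042 8.8441e-04
  solve Keq expr → x = -0.1848; check Q = 0.004331
Then add 0.09333 M of D.
Step 2:
                   D          B
  I           0.2975 8.8441e-04
  C       -4.0247e-04 4.0247e-04
  E           0.2971   0.001287
  solve Keq expr → x = 4.0247e-04; check Q = 0.004331
Then remove 1.5360e-04 M of B.
Step 3:
                   D          B
  I           0.2971   0.001133
  C       -1.5294e-04 1.5294e-04
  E            0.297   0.001286
  solve Keq expr → x = 1.5294e-04; check Q = 0.004331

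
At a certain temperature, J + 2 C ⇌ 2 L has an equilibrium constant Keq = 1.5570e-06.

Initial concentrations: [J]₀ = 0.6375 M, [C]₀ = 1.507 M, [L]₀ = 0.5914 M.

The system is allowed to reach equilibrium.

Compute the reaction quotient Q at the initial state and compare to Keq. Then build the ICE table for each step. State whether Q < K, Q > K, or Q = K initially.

Q₀ = 0.2416 vs Keq = 1.5570e-06 ⇒ Q>K, reverse
Step 1:
                  J         C         L
  init       0.6375     1.507    0.5914
  Δ          0.2944    0.5889   -0.5889
  eq         0.9319     2.096  0.002525
  solve Keq expr → x = -0.2944; check Q = 1.5570e-06

Q₀ = 0.2416; Q > K (proceeds reverse)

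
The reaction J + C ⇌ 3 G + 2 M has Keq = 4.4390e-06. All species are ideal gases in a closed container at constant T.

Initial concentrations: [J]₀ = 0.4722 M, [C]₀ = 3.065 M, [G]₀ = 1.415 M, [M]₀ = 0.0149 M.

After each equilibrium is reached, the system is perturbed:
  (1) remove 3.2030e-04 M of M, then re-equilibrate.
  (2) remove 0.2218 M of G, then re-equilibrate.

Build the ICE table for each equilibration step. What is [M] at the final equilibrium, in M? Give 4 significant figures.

[M]_eq = 0.002007 M

Q₀ = 4.3460e-04 vs Keq = 4.4390e-06 ⇒ Q>K, reverse
Step 1:
                   J          C          G          M
  Initial     0.4722      3.065      1.415     0.0149
  Change    0.006675   0.006675   -0.02002   -0.01335
  Equil       0.4789      3.072      1.395   0.001551
  solve Keq expr → x = -0.006675; check Q = 4.4390e-06
Then remove 3.2030e-04 M of M.
Step 2:
                   J          C          G          M
  Initial     0.4789      3.072      1.395   0.001231
  Change  -1.5960e-04 -1.5960e-04 4.7880e-04 3.1920e-04
  Equil       0.4787      3.072      1.395    0.00155
  solve Keq expr → x = 1.5960e-04; check Q = 4.4390e-06
Then remove 0.2218 M of G.
Step 3:
                   J          C          G          M
  Initial     0.4787      3.072      1.174    0.00155
  Change  -2.2858e-04 -2.2858e-04 6.8575e-04 4.5717e-04
  Equil       0.4785      3.071      1.174   0.002007
  solve Keq expr → x = 2.2858e-04; check Q = 4.4390e-06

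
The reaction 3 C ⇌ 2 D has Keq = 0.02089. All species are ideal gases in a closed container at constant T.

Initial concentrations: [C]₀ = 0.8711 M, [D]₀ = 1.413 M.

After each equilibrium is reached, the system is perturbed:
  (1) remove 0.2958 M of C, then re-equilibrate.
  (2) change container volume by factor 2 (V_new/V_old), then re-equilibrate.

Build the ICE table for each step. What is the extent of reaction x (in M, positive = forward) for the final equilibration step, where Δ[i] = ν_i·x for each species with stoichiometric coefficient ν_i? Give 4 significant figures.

Q₀ = 3.021 vs Keq = 0.02089 ⇒ Q>K, reverse
Step 1:
                   C          D
  init        0.8711      1.413
  Δ            1.385    -0.9233
  eq           2.256     0.4897
  solve Keq expr → x = -0.4616; check Q = 0.02089
Then remove 0.2958 M of C.
Step 2:
                   C          D
  init          1.96     0.4897
  Δ          0.09559   -0.06373
  eq           2.056      0.426
  solve Keq expr → x = -0.03186; check Q = 0.02089
Then change container volume by factor 2 (V_new/V_old).
Step 3:
                   C          D
  init         1.028      0.213
  Δ          0.07009   -0.04672
  eq           1.098     0.1663
  solve Keq expr → x = -0.02336; check Q = 0.02089

x = -0.02336 M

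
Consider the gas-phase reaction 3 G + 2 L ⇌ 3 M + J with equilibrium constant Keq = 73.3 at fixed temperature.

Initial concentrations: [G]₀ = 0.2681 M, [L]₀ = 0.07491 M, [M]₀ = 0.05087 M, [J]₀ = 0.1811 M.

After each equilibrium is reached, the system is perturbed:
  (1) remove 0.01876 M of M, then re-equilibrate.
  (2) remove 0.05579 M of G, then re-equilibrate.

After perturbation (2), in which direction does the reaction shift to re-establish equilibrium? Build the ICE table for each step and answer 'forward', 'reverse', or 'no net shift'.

Direction: reverse

Q₀ = 0.2205 vs Keq = 73.3 ⇒ Q<K, forward
Step 1:
                   G          L          M          J
  Initial     0.2681    0.07491    0.05087     0.1811
  Change    -0.07256   -0.04837    0.07256    0.02419
  Equil       0.1955    0.02654     0.1234     0.2053
  solve Keq expr → x = 0.02419; check Q = 73.3
Then remove 0.01876 M of M.
Step 2:
                   G          L          M          J
  Initial     0.1955    0.02654     0.1047     0.2053
  Change   -0.005004  -0.003336   0.005004   0.001668
  Equil       0.1905     0.0232     0.1097      0.207
  solve Keq expr → x = 0.001668; check Q = 73.3
Then remove 0.05579 M of G.
Step 3:
                   G          L          M          J
  Initial     0.1347     0.0232     0.1097      0.207
  Change     0.01017   0.006779   -0.01017   -0.00339
  Equil       0.1449    0.02998     0.0995     0.2036
  solve Keq expr → x = -0.00339; check Q = 73.3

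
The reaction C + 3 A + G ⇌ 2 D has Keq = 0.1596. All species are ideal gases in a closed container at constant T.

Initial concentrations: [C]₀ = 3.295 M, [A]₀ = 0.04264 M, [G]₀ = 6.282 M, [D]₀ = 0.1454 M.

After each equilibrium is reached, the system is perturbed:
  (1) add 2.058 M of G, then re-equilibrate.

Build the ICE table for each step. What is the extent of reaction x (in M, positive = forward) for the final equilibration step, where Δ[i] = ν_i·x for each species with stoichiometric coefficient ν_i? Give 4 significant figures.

x = 0.00243 M

Q₀ = 13.17 vs Keq = 0.1596 ⇒ Q>K, reverse
Step 1:
                   C          A          G          D
  Initial      3.295    0.04264      6.282     0.1454
  Change      0.0294     0.0882     0.0294    -0.0588
  Equil        3.324     0.1308      6.311     0.0866
  solve Keq expr → x = -0.0294; check Q = 0.1596
Then add 2.058 M of G.
Step 2:
                   C          A          G          D
  Initial      3.324     0.1308      8.369     0.0866
  Change    -0.00243   -0.00729   -0.00243    0.00486
  Equil        3.322     0.1235      8.367    0.09146
  solve Keq expr → x = 0.00243; check Q = 0.1596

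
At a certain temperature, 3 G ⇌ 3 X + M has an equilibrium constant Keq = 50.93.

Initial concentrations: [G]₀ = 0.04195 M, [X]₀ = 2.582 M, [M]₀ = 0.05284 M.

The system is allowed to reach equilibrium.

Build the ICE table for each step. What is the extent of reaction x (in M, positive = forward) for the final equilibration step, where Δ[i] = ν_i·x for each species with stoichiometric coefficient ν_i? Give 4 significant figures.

Q₀ = 1.2321e+04 vs Keq = 50.93 ⇒ Q>K, reverse
Step 1:
                    G           X           M
  I           0.04195       2.582     0.05284
  C            0.1173     -0.1173     -0.0391
  E            0.1593       2.465     0.01374
  solve Keq expr → x = -0.0391; check Q = 50.93

x = -0.0391 M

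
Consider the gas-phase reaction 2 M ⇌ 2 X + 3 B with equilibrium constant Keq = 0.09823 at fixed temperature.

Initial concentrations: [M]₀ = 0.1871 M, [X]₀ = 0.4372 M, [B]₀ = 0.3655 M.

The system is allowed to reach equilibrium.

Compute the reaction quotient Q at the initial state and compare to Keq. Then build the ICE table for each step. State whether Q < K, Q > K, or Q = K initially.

Q₀ = 0.2666 vs Keq = 0.09823 ⇒ Q>K, reverse
Step 1:
                   M          X          B
  I           0.1871     0.4372     0.3655
  C          0.03583   -0.03583   -0.05374
  E           0.2229     0.4014     0.3118
  solve Keq expr → x = -0.01791; check Q = 0.09823

Q₀ = 0.2666; Q > K (proceeds reverse)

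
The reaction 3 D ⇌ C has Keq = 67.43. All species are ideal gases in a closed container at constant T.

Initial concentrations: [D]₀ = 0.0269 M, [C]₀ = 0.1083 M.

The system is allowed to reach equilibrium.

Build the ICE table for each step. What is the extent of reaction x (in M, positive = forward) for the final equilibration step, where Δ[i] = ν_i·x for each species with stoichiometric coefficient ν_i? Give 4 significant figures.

Q₀ = 5564 vs Keq = 67.43 ⇒ Q>K, reverse
Step 1:
                    D           C
  I            0.0269      0.1083
  C           0.07972    -0.02657
  E            0.1066     0.08173
  solve Keq expr → x = -0.02657; check Q = 67.43

x = -0.02657 M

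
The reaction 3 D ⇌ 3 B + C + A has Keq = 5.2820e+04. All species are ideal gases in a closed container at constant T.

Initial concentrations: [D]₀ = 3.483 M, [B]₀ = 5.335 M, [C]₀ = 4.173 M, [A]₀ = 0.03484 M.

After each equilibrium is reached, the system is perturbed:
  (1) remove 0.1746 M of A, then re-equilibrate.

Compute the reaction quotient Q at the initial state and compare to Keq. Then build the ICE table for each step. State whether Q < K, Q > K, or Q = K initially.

Q₀ = 0.5225; Q < K (proceeds forward)

Q₀ = 0.5225 vs Keq = 5.2820e+04 ⇒ Q<K, forward
Step 1:
                   D          B          C          A
  Initial      3.483      5.335      4.173    0.03484
  Change      -3.086      3.086      1.029      1.029
  Equil       0.3969      8.421      5.202      1.064
  solve Keq expr → x = 1.029; check Q = 5.2820e+04
Then remove 0.1746 M of A.
Step 2:
                   D          B          C          A
  Initial     0.3969      8.421      5.202     0.8889
  Change    -0.02096    0.02096   0.006985   0.006985
  Equil        0.376      8.442      5.209     0.8959
  solve Keq expr → x = 0.006985; check Q = 5.2820e+04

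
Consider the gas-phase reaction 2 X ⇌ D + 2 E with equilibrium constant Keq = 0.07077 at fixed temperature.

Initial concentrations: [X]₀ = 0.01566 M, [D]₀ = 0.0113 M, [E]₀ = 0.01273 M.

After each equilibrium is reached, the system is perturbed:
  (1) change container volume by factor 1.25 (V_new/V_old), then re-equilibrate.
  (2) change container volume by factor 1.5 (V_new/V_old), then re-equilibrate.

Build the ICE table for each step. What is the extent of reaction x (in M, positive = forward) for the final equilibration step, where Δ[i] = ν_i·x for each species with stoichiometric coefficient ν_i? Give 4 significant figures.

x = 2.7868e-04 M

Q₀ = 0.007467 vs Keq = 0.07077 ⇒ Q<K, forward
Step 1:
                  X         D         E
  init      0.01566    0.0113   0.01273
  Δ       -0.006775  0.003387  0.006775
  eq       0.008885   0.01469    0.0195
  solve Keq expr → x = 0.003387; check Q = 0.07077
Then change container volume by factor 1.25 (V_new/V_old).
Step 2:
                  X         D         E
  init     0.007108   0.01175    0.0156
  Δ       -4.8534e-04 2.4267e-04 4.8534e-04
  eq       0.006623   0.01199   0.01609
  solve Keq expr → x = 2.4267e-04; check Q = 0.07077
Then change container volume by factor 1.5 (V_new/V_old).
Step 3:
                  X         D         E
  init     0.004415  0.007995   0.01073
  Δ       -5.5737e-04 2.7868e-04 5.5737e-04
  eq       0.003858  0.008274   0.01128
  solve Keq expr → x = 2.7868e-04; check Q = 0.07077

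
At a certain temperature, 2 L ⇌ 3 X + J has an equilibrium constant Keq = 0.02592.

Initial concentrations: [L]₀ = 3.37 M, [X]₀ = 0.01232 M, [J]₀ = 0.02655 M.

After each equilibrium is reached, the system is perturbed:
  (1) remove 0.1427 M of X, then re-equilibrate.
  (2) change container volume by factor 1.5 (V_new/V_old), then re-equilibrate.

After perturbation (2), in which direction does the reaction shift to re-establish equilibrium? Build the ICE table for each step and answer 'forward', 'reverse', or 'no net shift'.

Q₀ = 4.3716e-09 vs Keq = 0.02592 ⇒ Q<K, forward
Step 1:
                  L         X         J
  I            3.37   0.01232   0.02655
  C           -0.57    0.8549     0.285
  E             2.8    0.8673    0.3115
  solve Keq expr → x = 0.285; check Q = 0.02592
Then remove 0.1427 M of X.
Step 2:
                  L         X         J
  I             2.8    0.7246    0.3115
  C        -0.06688    0.1003   0.03344
  E           2.733    0.8249     0.345
  solve Keq expr → x = 0.03344; check Q = 0.02592
Then change container volume by factor 1.5 (V_new/V_old).
Step 3:
                  L         X         J
  I           1.822    0.5499      0.23
  C        -0.07678    0.1152   0.03839
  E           1.745    0.6651    0.2684
  solve Keq expr → x = 0.03839; check Q = 0.02592

Direction: forward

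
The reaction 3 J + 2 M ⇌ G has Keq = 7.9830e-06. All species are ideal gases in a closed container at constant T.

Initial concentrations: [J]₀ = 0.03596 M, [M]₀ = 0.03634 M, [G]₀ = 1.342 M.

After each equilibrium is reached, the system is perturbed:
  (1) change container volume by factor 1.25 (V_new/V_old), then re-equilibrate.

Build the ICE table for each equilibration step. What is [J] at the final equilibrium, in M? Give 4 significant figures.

Q₀ = 2.1854e+07 vs Keq = 7.9830e-06 ⇒ Q>K, reverse
Step 1:
                   J          M          G
  Initial    0.03596    0.03634      1.342
  Change       4.014      2.676     -1.338
  Equil         4.05      2.713   0.003903
  solve Keq expr → x = -1.338; check Q = 7.9830e-06
Then change container volume by factor 1.25 (V_new/V_old).
Step 2:
                   J          M          G
  Initial       3.24       2.17   0.003122
  Change    0.005497   0.003665  -0.001832
  Equil        3.246      2.174    0.00129
  solve Keq expr → x = -0.001832; check Q = 7.9830e-06

[J]_eq = 3.246 M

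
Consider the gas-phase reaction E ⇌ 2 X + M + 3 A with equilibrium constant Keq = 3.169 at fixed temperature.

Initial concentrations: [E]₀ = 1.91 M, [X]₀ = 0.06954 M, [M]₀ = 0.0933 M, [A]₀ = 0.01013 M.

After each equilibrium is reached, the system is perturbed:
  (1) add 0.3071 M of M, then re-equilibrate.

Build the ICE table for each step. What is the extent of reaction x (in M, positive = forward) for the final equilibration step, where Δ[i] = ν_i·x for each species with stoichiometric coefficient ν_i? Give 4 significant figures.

Q₀ = 2.4555e-10 vs Keq = 3.169 ⇒ Q<K, forward
Step 1:
                    E           X           M           A
  I              1.91     0.06954      0.0933     0.01013
  C           -0.5562       1.112      0.5562       1.668
  E             1.354       1.182      0.6495       1.679
  solve Keq expr → x = 0.5562; check Q = 3.169
Then add 0.3071 M of M.
Step 2:
                    E           X           M           A
  I             1.354       1.182      0.9566       1.679
  C           0.03576    -0.07153    -0.03576     -0.1073
  E              1.39        1.11      0.9208       1.571
  solve Keq expr → x = -0.03576; check Q = 3.169

x = -0.03576 M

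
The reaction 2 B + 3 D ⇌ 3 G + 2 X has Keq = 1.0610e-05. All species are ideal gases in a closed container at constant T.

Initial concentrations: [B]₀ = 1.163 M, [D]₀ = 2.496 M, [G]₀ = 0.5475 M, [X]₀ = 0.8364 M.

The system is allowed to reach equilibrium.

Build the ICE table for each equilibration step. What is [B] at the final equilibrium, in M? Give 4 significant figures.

[B]_eq = 1.447 M

Q₀ = 0.005459 vs Keq = 1.0610e-05 ⇒ Q>K, reverse
Step 1:
                   B          D          G          X
  I            1.163      2.496     0.5475     0.8364
  C           0.2837     0.4256    -0.4256    -0.2837
  E            1.447      2.922     0.1219     0.5527
  solve Keq expr → x = -0.1419; check Q = 1.0610e-05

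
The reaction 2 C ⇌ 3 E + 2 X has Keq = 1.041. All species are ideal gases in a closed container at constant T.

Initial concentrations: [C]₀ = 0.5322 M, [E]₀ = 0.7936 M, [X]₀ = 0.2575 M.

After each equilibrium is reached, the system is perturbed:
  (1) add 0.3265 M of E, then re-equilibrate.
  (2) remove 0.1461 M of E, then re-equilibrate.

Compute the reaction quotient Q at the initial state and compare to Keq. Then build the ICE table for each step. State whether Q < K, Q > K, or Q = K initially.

Q₀ = 0.117; Q < K (proceeds forward)

Q₀ = 0.117 vs Keq = 1.041 ⇒ Q<K, forward
Step 1:
                    C           E           X
  Initial      0.5322      0.7936      0.2575
  Change      -0.1402      0.2103      0.1402
  Equil         0.392       1.004      0.3977
  solve Keq expr → x = 0.07009; check Q = 1.041
Then add 0.3265 M of E.
Step 2:
                    C           E           X
  Initial       0.392        1.33      0.3977
  Change      0.06162    -0.09244    -0.06162
  Equil        0.4536       1.238      0.3361
  solve Keq expr → x = -0.03081; check Q = 1.041
Then remove 0.1461 M of E.
Step 3:
                    C           E           X
  Initial      0.4536       1.092      0.3361
  Change     -0.02631     0.03946     0.02631
  Equil        0.4273       1.131      0.3624
  solve Keq expr → x = 0.01315; check Q = 1.041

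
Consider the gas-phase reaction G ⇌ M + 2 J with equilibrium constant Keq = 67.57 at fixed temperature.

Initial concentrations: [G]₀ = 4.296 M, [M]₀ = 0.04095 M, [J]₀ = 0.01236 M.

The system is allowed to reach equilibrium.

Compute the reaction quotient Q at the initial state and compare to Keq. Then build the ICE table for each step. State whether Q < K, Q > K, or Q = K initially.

Q₀ = 1.4562e-06; Q < K (proceeds forward)

Q₀ = 1.4562e-06 vs Keq = 67.57 ⇒ Q<K, forward
Step 1:
                  G         M         J
  init        4.296   0.04095   0.01236
  Δ           -2.87      2.87      5.74
  eq          1.426     2.911     5.753
  solve Keq expr → x = 2.87; check Q = 67.57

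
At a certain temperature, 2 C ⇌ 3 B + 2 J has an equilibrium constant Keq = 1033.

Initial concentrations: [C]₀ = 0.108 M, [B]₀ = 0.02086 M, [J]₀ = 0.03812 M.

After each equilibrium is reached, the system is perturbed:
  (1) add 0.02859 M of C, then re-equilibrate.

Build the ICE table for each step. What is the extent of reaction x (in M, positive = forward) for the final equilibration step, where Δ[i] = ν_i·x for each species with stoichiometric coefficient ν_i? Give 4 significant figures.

Q₀ = 1.1308e-06 vs Keq = 1033 ⇒ Q<K, forward
Step 1:
                   C          B          J
  Initial      0.108    0.02086    0.03812
  Change     -0.1076     0.1615     0.1076
  Equil   3.5310e-04     0.1823     0.1458
  solve Keq expr → x = 0.05382; check Q = 1033
Then add 0.02859 M of C.
Step 2:
                   C          B          J
  Initial    0.02894     0.1823     0.1458
  Change    -0.02837    0.04255    0.02837
  Equil   5.7776e-04     0.2249     0.1741
  solve Keq expr → x = 0.01418; check Q = 1033

x = 0.01418 M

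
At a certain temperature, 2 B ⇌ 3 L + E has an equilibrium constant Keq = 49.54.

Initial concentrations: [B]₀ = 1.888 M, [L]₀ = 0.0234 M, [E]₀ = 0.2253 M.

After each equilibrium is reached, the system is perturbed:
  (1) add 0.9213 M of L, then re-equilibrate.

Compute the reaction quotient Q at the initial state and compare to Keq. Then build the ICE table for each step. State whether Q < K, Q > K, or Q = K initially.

Q₀ = 8.0985e-07; Q < K (proceeds forward)

Q₀ = 8.0985e-07 vs Keq = 49.54 ⇒ Q<K, forward
Step 1:
                   B          L          E
  I            1.888     0.0234     0.2253
  C           -1.441      2.162     0.7207
  E           0.4465      2.186      0.946
  solve Keq expr → x = 0.7207; check Q = 49.54
Then add 0.9213 M of L.
Step 2:
                   B          L          E
  I           0.4465      3.107      0.946
  C            0.181    -0.2714   -0.09048
  E           0.6275      2.835     0.8556
  solve Keq expr → x = -0.09048; check Q = 49.54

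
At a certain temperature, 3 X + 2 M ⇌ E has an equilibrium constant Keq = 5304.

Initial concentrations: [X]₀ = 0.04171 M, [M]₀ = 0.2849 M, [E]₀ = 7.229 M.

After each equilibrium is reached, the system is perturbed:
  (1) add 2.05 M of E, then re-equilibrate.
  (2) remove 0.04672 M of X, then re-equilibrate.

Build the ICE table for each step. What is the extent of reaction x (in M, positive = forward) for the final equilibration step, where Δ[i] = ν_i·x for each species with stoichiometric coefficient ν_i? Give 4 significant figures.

Q₀ = 1.2274e+06 vs Keq = 5304 ⇒ Q>K, reverse
Step 1:
                    X           M           E
  init        0.04171      0.2849       7.229
  Δ             0.164      0.1093    -0.05466
  eq           0.2057      0.3942       7.174
  solve Keq expr → x = -0.05466; check Q = 5304
Then add 2.05 M of E.
Step 2:
                    X           M           E
  init         0.2057      0.3942       9.224
  Δ           0.01438    0.009588   -0.004794
  eq           0.2201      0.4038        9.22
  solve Keq expr → x = -0.004794; check Q = 5304
Then remove 0.04672 M of X.
Step 3:
                    X           M           E
  init         0.1734      0.4038        9.22
  Δ            0.0379     0.02526    -0.01263
  eq           0.2113      0.4291       9.207
  solve Keq expr → x = -0.01263; check Q = 5304

x = -0.01263 M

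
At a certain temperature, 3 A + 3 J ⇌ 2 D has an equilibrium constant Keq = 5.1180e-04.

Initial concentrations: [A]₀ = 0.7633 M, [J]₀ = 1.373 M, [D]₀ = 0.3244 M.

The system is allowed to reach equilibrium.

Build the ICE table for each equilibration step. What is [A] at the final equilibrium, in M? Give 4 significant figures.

[A]_eq = 1.152 M

Q₀ = 0.09142 vs Keq = 5.1180e-04 ⇒ Q>K, reverse
Step 1:
                    A           J           D
  init         0.7633       1.373      0.3244
  Δ            0.3885      0.3885      -0.259
  eq            1.152       1.762     0.06538
  solve Keq expr → x = -0.1295; check Q = 5.1180e-04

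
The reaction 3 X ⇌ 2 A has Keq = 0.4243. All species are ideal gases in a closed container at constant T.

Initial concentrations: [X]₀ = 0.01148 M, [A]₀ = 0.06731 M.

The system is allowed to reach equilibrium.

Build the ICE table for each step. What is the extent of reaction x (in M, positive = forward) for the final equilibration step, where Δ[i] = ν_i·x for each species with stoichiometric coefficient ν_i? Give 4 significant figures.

x = -0.02526 M

Q₀ = 2995 vs Keq = 0.4243 ⇒ Q>K, reverse
Step 1:
                   X          A
  init       0.01148    0.06731
  Δ          0.07578   -0.05052
  eq         0.08726    0.01679
  solve Keq expr → x = -0.02526; check Q = 0.4243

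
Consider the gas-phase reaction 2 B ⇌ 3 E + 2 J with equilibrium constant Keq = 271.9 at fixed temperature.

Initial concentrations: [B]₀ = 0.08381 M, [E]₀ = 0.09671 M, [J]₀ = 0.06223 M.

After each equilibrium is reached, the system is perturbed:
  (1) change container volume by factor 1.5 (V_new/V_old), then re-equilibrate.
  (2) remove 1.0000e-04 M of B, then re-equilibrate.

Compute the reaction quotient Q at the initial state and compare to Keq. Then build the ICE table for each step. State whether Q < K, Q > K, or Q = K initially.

Q₀ = 4.9868e-04 vs Keq = 271.9 ⇒ Q<K, forward
Step 1:
                   B          E          J
  Initial    0.08381    0.09671    0.06223
  Change     -0.0829     0.1243     0.0829
  Equil   9.1471e-04     0.2211     0.1451
  solve Keq expr → x = 0.04145; check Q = 271.9
Then change container volume by factor 1.5 (V_new/V_old).
Step 2:
                   B          E          J
  Initial 6.0981e-04     0.1474    0.09675
  Change  -2.7552e-04 4.1328e-04 2.7552e-04
  Equil   3.3428e-04     0.1478    0.09703
  solve Keq expr → x = 1.3776e-04; check Q = 271.9
Then remove 1.0000e-04 M of B.
Step 3:
                   B          E          J
  Initial 2.3428e-04     0.1478    0.09703
  Change  9.9154e-05 -1.4873e-04 -9.9154e-05
  Equil   3.3344e-04     0.1476    0.09693
  solve Keq expr → x = -4.9577e-05; check Q = 271.9

Q₀ = 4.9868e-04; Q < K (proceeds forward)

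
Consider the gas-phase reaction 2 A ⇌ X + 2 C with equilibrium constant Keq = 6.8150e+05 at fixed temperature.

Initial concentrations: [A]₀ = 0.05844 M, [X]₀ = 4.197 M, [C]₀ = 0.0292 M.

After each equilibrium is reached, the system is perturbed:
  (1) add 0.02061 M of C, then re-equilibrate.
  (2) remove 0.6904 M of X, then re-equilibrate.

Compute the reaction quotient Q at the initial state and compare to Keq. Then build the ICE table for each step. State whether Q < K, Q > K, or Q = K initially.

Q₀ = 1.048 vs Keq = 6.8150e+05 ⇒ Q<K, forward
Step 1:
                    A           X           C
  Initial     0.05844       4.197      0.0292
  Change     -0.05822     0.02911     0.05822
  Equil    2.1770e-04       4.226     0.08742
  solve Keq expr → x = 0.02911; check Q = 6.8150e+05
Then add 0.02061 M of C.
Step 2:
                    A           X           C
  Initial  2.1770e-04       4.226       0.108
  Change   5.1195e-05 -2.5598e-05 -5.1195e-05
  Equil    2.6890e-04       4.226       0.108
  solve Keq expr → x = -2.5598e-05; check Q = 6.8150e+05
Then remove 0.6904 M of X.
Step 3:
                    A           X           C
  Initial  2.6890e-04       3.536       0.108
  Change  -2.2891e-05  1.1445e-05  2.2891e-05
  Equil    2.4601e-04       3.536       0.108
  solve Keq expr → x = 1.1445e-05; check Q = 6.8150e+05

Q₀ = 1.048; Q < K (proceeds forward)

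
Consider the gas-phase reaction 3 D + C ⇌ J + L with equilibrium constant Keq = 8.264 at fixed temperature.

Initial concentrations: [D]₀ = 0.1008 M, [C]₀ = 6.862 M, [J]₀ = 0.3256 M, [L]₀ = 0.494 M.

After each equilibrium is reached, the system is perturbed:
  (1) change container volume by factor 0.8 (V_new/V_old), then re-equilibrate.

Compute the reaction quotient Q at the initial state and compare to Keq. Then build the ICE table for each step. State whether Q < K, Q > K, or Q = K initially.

Q₀ = 22.89 vs Keq = 8.264 ⇒ Q>K, reverse
Step 1:
                   D          C          J          L
  I           0.1008      6.862     0.3256      0.494
  C          0.03764    0.01255   -0.01255   -0.01255
  E           0.1384      6.875     0.3131     0.4815
  solve Keq expr → x = -0.01255; check Q = 8.264
Then change container volume by factor 0.8 (V_new/V_old).
Step 2:
                   D          C          J          L
  I            0.173      8.593     0.3913     0.6018
  C         -0.02232   -0.00744    0.00744    0.00744
  E           0.1507      8.586     0.3988     0.6093
  solve Keq expr → x = 0.00744; check Q = 8.264

Q₀ = 22.89; Q > K (proceeds reverse)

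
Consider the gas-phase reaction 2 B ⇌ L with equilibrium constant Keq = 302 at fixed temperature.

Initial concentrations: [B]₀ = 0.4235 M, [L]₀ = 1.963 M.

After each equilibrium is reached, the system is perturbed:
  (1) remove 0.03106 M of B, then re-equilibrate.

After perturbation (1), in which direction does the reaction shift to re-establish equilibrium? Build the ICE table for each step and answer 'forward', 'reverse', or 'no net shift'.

Q₀ = 10.94 vs Keq = 302 ⇒ Q<K, forward
Step 1:
                    B           L
  Initial      0.4235       1.963
  Change      -0.3395      0.1697
  Equil       0.08404       2.133
  solve Keq expr → x = 0.1697; check Q = 302
Then remove 0.03106 M of B.
Step 2:
                    B           L
  Initial     0.05298       2.133
  Change      0.03076    -0.01538
  Equil       0.08373       2.117
  solve Keq expr → x = -0.01538; check Q = 302

Direction: reverse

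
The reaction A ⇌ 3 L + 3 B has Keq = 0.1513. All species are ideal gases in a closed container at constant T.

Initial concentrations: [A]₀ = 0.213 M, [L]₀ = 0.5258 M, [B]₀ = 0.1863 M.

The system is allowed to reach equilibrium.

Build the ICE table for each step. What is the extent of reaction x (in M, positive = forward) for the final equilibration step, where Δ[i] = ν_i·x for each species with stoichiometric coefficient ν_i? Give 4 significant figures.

x = 0.06677 M

Q₀ = 0.004413 vs Keq = 0.1513 ⇒ Q<K, forward
Step 1:
                  A         L         B
  init        0.213    0.5258    0.1863
  Δ        -0.06677    0.2003    0.2003
  eq         0.1462    0.7261    0.3866
  solve Keq expr → x = 0.06677; check Q = 0.1513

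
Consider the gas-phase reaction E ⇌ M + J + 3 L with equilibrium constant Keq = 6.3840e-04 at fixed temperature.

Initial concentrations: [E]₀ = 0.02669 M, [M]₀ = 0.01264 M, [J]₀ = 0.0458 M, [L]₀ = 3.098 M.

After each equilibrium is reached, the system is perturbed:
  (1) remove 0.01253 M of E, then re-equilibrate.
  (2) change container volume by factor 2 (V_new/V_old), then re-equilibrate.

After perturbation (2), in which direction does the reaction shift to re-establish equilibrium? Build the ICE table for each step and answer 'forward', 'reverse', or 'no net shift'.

Direction: forward

Q₀ = 0.6449 vs Keq = 6.3840e-04 ⇒ Q>K, reverse
Step 1:
                  E         M         J         L
  Initial   0.02669   0.01264    0.0458     3.098
  Change    0.01261  -0.01261  -0.01261  -0.03784
  Equil      0.0393 2.6384e-05   0.03319      3.06
  solve Keq expr → x = -0.01261; check Q = 6.3840e-04
Then remove 0.01253 M of E.
Step 2:
                  E         M         J         L
  Initial   0.02677 2.6384e-05   0.03319      3.06
  Change  8.4004e-06 -8.4004e-06 -8.4004e-06 -2.5201e-05
  Equil     0.02678 1.7983e-05   0.03318      3.06
  solve Keq expr → x = -8.4004e-06; check Q = 6.3840e-04
Then change container volume by factor 2 (V_new/V_old).
Step 3:
                  E         M         J         L
  Initial   0.01339 8.9916e-06   0.01659      1.53
  Change  -1.3222e-04 1.3222e-04 1.3222e-04 3.9665e-04
  Equil     0.01326 1.4121e-04   0.01672      1.53
  solve Keq expr → x = 1.3222e-04; check Q = 6.3840e-04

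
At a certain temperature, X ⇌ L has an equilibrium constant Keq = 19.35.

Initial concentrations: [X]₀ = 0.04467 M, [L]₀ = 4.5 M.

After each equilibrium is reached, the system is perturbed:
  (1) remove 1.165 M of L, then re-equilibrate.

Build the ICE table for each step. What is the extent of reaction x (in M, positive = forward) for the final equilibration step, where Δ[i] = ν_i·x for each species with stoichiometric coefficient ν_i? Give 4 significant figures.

Q₀ = 100.7 vs Keq = 19.35 ⇒ Q>K, reverse
Step 1:
                    X           L
  init        0.04467         4.5
  Δ            0.1787     -0.1787
  eq           0.2233       4.321
  solve Keq expr → x = -0.1787; check Q = 19.35
Then remove 1.165 M of L.
Step 2:
                    X           L
  init         0.2233       3.156
  Δ          -0.05725     0.05725
  eq           0.1661       3.214
  solve Keq expr → x = 0.05725; check Q = 19.35

x = 0.05725 M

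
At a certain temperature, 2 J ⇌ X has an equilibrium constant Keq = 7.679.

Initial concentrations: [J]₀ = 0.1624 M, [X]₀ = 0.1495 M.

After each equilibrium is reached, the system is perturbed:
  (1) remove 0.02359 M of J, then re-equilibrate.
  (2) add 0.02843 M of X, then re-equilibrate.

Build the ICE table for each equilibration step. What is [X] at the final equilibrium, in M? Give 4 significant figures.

[X]_eq = 0.1724 M

Q₀ = 5.669 vs Keq = 7.679 ⇒ Q<K, forward
Step 1:
                   J          X
  init        0.1624     0.1495
  Δ          -0.0186   0.009298
  eq          0.1438     0.1588
  solve Keq expr → x = 0.009298; check Q = 7.679
Then remove 0.02359 M of J.
Step 2:
                   J          X
  init        0.1202     0.1588
  Δ          0.01918   -0.00959
  eq          0.1394     0.1492
  solve Keq expr → x = -0.00959; check Q = 7.679
Then add 0.02843 M of X.
Step 3:
                   J          X
  init        0.1394     0.1776
  Δ          0.01045  -0.005224
  eq          0.1498     0.1724
  solve Keq expr → x = -0.005224; check Q = 7.679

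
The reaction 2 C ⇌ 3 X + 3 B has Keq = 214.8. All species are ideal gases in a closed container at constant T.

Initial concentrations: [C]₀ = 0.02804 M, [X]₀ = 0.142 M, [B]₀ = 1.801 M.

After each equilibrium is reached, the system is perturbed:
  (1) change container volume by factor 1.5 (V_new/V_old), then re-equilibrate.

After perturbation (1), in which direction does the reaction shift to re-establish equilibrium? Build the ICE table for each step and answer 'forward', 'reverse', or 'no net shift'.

Q₀ = 21.27 vs Keq = 214.8 ⇒ Q<K, forward
Step 1:
                   C          X          B
  init       0.02804      0.142      1.801
  Δ         -0.01657    0.02485    0.02485
  eq         0.01147     0.1669      1.826
  solve Keq expr → x = 0.008284; check Q = 214.8
Then change container volume by factor 1.5 (V_new/V_old).
Step 2:
                   C          X          B
  init      0.007649     0.1112      1.217
  Δ        -0.003947   0.005921   0.005921
  eq        0.003701     0.1172      1.223
  solve Keq expr → x = 0.001974; check Q = 214.8

Direction: forward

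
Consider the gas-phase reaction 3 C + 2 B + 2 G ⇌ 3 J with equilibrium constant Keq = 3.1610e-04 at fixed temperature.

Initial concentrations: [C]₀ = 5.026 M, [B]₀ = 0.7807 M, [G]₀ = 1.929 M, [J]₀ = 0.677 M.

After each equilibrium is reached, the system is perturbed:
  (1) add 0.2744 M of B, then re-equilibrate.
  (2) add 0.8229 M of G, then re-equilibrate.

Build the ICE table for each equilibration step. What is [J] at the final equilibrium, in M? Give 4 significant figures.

Q₀ = 0.001078 vs Keq = 3.1610e-04 ⇒ Q>K, reverse
Step 1:
                   C          B          G          J
  Initial      5.026     0.7807      1.929      0.677
  Change      0.1553     0.1035     0.1035    -0.1553
  Equil        5.181     0.8842      2.033     0.5217
  solve Keq expr → x = -0.05176; check Q = 3.1610e-04
Then add 0.2744 M of B.
Step 2:
                   C          B          G          J
  Initial      5.181      1.159      2.033     0.5217
  Change    -0.06912   -0.04608   -0.04608    0.06912
  Equil        5.112      1.113      1.986     0.5908
  solve Keq expr → x = 0.02304; check Q = 3.1610e-04
Then add 0.8229 M of G.
Step 3:
                   C          B          G          J
  Initial      5.112      1.113      2.809     0.5908
  Change    -0.09899   -0.06599   -0.06599    0.09899
  Equil        5.013      1.047      2.743     0.6898
  solve Keq expr → x = 0.033; check Q = 3.1610e-04

[J]_eq = 0.6898 M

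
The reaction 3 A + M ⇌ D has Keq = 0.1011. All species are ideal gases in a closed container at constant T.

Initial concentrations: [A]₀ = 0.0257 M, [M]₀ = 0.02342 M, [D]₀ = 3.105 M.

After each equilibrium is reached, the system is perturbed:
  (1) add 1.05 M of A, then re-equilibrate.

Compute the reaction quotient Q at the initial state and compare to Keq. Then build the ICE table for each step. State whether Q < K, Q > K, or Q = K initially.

Q₀ = 7.8104e+06; Q > K (proceeds reverse)

Q₀ = 7.8104e+06 vs Keq = 0.1011 ⇒ Q>K, reverse
Step 1:
                  A         M         D
  Initial    0.0257   0.02342     3.105
  Change      2.797    0.9323   -0.9323
  Equil       2.823    0.9557     2.173
  solve Keq expr → x = -0.9323; check Q = 0.1011
Then add 1.05 M of A.
Step 2:
                  A         M         D
  Initial     3.873    0.9557     2.173
  Change    -0.6797   -0.2266    0.2266
  Equil       3.193    0.7291     2.399
  solve Keq expr → x = 0.2266; check Q = 0.1011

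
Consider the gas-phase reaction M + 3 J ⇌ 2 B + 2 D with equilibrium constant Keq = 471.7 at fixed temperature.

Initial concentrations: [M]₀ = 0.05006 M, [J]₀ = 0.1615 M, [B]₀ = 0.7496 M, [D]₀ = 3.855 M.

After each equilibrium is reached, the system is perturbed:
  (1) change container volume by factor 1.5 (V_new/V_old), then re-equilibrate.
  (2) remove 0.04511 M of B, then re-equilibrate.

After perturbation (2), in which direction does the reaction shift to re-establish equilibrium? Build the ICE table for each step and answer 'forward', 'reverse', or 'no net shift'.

Q₀ = 3.9600e+04 vs Keq = 471.7 ⇒ Q>K, reverse
Step 1:
                  M         J         B         D
  init      0.05006    0.1615    0.7496     3.855
  Δ         0.08476    0.2543   -0.1695   -0.1695
  eq         0.1348    0.4158    0.5801     3.685
  solve Keq expr → x = -0.08476; check Q = 471.7
Then change container volume by factor 1.5 (V_new/V_old).
Step 2:
                  M         J         B         D
  init      0.08988    0.2772    0.3867     2.457
  Δ               0         0         0         0
  eq        0.08988    0.2772    0.3867     2.457
  solve Keq expr → x = 0; check Q = 471.7
Then remove 0.04511 M of B.
Step 3:
                  M         J         B         D
  init      0.08988    0.2772    0.3416     2.457
  Δ       -0.004289  -0.01287  0.008578  0.008578
  eq        0.08559    0.2643    0.3502     2.466
  solve Keq expr → x = 0.004289; check Q = 471.7

Direction: forward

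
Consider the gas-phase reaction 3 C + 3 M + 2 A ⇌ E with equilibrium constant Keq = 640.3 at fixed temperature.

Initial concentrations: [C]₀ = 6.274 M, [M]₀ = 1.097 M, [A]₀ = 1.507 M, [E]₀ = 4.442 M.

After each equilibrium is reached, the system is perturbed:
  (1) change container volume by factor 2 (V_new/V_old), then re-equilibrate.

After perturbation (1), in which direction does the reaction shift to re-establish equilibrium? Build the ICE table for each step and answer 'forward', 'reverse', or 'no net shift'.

Direction: reverse

Q₀ = 0.005999 vs Keq = 640.3 ⇒ Q<K, forward
Step 1:
                   C          M          A          E
  Initial      6.274      1.097      1.507      4.442
  Change      -1.054     -1.054    -0.7025     0.3512
  Equil         5.22    0.04332     0.8045      4.793
  solve Keq expr → x = 0.3512; check Q = 640.3
Then change container volume by factor 2 (V_new/V_old).
Step 2:
                   C          M          A          E
  Initial       2.61    0.02166     0.4023      2.397
  Change       0.076      0.076    0.05067   -0.02533
  Equil        2.686    0.09766     0.4529      2.371
  solve Keq expr → x = -0.02533; check Q = 640.3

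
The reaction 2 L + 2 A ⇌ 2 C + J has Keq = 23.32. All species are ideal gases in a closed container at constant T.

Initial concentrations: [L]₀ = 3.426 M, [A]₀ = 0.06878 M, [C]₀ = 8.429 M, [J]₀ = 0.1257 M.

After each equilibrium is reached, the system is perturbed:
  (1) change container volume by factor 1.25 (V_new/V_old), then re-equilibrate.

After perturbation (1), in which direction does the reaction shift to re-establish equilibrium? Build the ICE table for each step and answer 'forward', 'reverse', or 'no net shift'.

Direction: reverse

Q₀ = 160.8 vs Keq = 23.32 ⇒ Q>K, reverse
Step 1:
                   L          A          C          J
  init         3.426    0.06878      8.429     0.1257
  Δ          0.07701    0.07701   -0.07701   -0.03851
  eq           3.503     0.1458      8.352    0.08719
  solve Keq expr → x = -0.03851; check Q = 23.32
Then change container volume by factor 1.25 (V_new/V_old).
Step 2:
                   L          A          C          J
  init         2.802     0.1166      6.682    0.06976
  Δ         0.008946   0.008946  -0.008946  -0.004473
  eq           2.811     0.1256      6.673    0.06528
  solve Keq expr → x = -0.004473; check Q = 23.32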